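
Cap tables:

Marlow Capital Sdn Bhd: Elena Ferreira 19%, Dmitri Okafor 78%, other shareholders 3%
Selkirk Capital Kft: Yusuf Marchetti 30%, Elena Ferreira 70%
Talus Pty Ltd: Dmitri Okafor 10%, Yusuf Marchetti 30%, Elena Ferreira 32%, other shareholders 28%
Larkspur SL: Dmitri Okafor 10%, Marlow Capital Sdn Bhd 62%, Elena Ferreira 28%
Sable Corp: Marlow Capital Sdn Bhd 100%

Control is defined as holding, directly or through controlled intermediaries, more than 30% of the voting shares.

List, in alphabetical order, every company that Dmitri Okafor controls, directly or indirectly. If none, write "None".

Larkspur SL, Marlow Capital Sdn Bhd, Sable Corp

Dmitri holds 78% of Marlow, so Dmitri controls Marlow.
Dmitri and Marlow together hold 10% + 62% = 72% of Larkspur, so Dmitri controls Larkspur.
Marlow holds 100% of Sable, so Dmitri controls Sable.
No other company's threshold is met.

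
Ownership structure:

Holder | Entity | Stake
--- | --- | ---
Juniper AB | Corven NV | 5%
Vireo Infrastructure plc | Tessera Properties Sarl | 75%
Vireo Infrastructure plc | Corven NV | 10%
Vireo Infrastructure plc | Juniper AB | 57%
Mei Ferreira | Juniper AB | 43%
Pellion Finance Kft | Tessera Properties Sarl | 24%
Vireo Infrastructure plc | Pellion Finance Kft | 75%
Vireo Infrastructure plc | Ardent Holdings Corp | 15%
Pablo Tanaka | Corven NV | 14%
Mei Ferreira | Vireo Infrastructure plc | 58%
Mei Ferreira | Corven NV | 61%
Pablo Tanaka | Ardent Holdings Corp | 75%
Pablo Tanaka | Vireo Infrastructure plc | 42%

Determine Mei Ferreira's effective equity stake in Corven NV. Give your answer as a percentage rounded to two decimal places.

Mei reaches Corven along 4 paths.
Via Juniper: 43% × 5% = 2.15%.
Via Vireo → Juniper: 58% × 57% × 5% = 1.653%.
Via Vireo: 58% × 10% = 5.8%.
Direct stake: 61% = 61%.
Total: 2.15% + 1.653% + 5.8% + 61% = 70.603%.
Rounded: 70.60%.

70.60%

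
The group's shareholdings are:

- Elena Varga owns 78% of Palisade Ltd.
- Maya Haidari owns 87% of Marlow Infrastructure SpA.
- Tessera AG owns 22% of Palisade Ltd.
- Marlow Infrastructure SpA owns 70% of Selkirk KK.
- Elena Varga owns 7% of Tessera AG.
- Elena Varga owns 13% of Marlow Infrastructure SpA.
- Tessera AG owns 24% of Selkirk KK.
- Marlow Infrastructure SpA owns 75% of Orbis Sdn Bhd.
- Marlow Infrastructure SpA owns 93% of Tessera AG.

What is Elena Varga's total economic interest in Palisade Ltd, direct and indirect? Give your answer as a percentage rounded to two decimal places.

Elena reaches Palisade along 3 paths.
Via Tessera: 7% × 22% = 1.54%.
Via Marlow → Tessera: 13% × 93% × 22% = 2.6598%.
Direct stake: 78% = 78%.
Total: 1.54% + 2.6598% + 78% = 82.1998%.
Rounded: 82.20%.

82.20%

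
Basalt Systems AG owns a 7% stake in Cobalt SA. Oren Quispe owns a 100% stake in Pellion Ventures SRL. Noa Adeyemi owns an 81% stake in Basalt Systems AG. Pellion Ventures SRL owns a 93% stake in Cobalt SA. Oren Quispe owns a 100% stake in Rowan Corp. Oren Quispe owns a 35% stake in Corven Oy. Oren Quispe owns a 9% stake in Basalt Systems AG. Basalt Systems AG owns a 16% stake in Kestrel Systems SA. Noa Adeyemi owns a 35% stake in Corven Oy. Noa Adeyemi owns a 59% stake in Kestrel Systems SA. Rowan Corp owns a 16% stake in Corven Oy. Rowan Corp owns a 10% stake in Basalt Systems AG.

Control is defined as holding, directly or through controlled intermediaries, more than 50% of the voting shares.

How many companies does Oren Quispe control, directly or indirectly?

4

Oren holds 100% of Rowan, so Oren controls Rowan.
Oren and Rowan together hold 35% + 16% = 51% of Corven, so Oren controls Corven.
Oren holds 100% of Pellion, so Oren controls Pellion.
Pellion holds 93% of Cobalt, so Oren controls Cobalt.
No other company's threshold is met.
Oren controls 4 companies.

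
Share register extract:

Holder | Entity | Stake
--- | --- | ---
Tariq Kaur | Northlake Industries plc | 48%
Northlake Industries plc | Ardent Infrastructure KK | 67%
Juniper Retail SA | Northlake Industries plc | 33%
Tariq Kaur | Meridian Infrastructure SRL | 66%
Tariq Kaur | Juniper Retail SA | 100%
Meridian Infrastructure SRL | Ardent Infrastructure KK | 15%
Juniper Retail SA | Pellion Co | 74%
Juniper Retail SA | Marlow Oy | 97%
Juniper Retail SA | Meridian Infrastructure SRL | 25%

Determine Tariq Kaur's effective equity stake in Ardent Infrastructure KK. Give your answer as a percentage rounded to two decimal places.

Tariq reaches Ardent along 4 paths.
Via Northlake: 48% × 67% = 32.16%.
Via Juniper → Northlake: 100% × 33% × 67% = 22.11%.
Via Meridian: 66% × 15% = 9.9%.
Via Juniper → Meridian: 100% × 25% × 15% = 3.75%.
Total: 32.16% + 22.11% + 9.9% + 3.75% = 67.92%.

67.92%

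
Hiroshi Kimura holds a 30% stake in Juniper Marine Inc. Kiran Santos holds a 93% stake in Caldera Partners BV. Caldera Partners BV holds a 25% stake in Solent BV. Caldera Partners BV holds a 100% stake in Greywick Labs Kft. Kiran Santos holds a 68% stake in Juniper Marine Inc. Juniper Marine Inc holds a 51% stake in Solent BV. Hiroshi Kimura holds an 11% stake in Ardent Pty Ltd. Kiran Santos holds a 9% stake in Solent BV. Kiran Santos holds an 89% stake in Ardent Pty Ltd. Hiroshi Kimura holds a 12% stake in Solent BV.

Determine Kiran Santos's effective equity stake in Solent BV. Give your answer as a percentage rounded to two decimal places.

Kiran reaches Solent along 3 paths.
Via Juniper: 68% × 51% = 34.68%.
Via Caldera: 93% × 25% = 23.25%.
Direct stake: 9% = 9%.
Total: 34.68% + 23.25% + 9% = 66.93%.

66.93%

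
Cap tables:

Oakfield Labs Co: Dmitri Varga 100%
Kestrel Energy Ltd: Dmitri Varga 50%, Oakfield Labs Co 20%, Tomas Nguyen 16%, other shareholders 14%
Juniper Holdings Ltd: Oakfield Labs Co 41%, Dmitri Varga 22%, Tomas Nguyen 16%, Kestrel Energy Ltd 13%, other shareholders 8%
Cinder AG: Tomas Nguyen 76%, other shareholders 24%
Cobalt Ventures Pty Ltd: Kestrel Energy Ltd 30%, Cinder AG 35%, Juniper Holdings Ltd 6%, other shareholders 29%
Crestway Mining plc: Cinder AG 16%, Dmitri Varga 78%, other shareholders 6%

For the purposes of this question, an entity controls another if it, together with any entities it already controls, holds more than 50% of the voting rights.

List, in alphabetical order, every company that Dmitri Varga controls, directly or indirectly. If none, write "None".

Crestway Mining plc, Juniper Holdings Ltd, Kestrel Energy Ltd, Oakfield Labs Co

Dmitri holds 100% of Oakfield, so Dmitri controls Oakfield.
Dmitri and Oakfield together hold 50% + 20% = 70% of Kestrel, so Dmitri controls Kestrel.
Oakfield and Dmitri and Kestrel together hold 41% + 22% + 13% = 76% of Juniper, so Dmitri controls Juniper.
Dmitri holds 78% of Crestway, so Dmitri controls Crestway.
No other company's threshold is met.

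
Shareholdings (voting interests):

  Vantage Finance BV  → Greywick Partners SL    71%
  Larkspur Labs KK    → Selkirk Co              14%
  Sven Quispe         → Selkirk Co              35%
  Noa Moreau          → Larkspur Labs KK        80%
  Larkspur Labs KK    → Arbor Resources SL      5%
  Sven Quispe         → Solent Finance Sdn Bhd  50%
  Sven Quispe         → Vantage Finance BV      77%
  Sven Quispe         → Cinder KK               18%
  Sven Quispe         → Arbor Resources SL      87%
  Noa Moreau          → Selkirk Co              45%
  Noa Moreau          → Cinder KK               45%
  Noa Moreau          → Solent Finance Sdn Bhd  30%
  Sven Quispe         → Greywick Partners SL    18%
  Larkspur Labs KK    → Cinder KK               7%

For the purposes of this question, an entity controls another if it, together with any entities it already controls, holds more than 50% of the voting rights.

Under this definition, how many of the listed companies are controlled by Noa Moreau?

3

Noa holds 80% of Larkspur, so Noa controls Larkspur.
Noa and Larkspur together hold 45% + 14% = 59% of Selkirk, so Noa controls Selkirk.
Larkspur and Noa together hold 7% + 45% = 52% of Cinder, so Noa controls Cinder.
No other company's threshold is met.
Noa controls 3 companies.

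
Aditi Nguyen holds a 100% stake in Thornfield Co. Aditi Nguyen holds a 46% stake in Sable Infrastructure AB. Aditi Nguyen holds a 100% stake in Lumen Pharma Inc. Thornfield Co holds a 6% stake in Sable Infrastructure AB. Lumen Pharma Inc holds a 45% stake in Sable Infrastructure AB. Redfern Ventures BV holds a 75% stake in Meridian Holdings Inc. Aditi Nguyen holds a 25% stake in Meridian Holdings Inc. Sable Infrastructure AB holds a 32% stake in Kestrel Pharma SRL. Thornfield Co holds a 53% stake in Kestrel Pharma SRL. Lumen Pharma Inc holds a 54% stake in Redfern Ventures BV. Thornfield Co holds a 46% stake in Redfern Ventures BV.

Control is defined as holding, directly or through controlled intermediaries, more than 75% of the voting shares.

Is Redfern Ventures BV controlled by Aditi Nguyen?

Yes

Aditi holds 100% of Thornfield, so Aditi controls Thornfield.
Aditi holds 100% of Lumen, so Aditi controls Lumen.
Lumen and Thornfield together hold 54% + 46% = 100% of Redfern, so Aditi controls Redfern.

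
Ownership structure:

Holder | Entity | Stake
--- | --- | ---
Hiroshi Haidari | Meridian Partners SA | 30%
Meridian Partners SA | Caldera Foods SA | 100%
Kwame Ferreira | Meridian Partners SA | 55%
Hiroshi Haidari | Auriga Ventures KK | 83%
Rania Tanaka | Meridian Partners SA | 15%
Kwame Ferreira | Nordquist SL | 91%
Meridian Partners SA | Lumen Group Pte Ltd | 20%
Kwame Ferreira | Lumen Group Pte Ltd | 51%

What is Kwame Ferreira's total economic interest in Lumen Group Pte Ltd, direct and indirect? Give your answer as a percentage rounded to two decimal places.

62.00%

Kwame reaches Lumen along 2 paths.
Via Meridian: 55% × 20% = 11%.
Direct stake: 51% = 51%.
Total: 11% + 51% = 62%.
Rounded: 62.00%.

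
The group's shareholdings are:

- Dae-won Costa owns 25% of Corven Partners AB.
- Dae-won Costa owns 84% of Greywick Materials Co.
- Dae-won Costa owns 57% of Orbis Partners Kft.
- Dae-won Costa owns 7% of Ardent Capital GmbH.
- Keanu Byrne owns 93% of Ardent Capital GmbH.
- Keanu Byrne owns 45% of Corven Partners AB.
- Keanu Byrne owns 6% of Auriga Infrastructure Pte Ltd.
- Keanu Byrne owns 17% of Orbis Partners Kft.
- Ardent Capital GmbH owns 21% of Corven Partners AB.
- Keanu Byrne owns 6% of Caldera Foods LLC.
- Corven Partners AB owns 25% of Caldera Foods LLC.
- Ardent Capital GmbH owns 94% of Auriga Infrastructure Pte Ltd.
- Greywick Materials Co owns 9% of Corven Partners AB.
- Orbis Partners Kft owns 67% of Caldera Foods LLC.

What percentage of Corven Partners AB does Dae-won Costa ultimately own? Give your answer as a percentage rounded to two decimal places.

Dae-won reaches Corven along 3 paths.
Direct stake: 25% = 25%.
Via Greywick: 84% × 9% = 7.56%.
Via Ardent: 7% × 21% = 1.47%.
Total: 25% + 7.56% + 1.47% = 34.03%.

34.03%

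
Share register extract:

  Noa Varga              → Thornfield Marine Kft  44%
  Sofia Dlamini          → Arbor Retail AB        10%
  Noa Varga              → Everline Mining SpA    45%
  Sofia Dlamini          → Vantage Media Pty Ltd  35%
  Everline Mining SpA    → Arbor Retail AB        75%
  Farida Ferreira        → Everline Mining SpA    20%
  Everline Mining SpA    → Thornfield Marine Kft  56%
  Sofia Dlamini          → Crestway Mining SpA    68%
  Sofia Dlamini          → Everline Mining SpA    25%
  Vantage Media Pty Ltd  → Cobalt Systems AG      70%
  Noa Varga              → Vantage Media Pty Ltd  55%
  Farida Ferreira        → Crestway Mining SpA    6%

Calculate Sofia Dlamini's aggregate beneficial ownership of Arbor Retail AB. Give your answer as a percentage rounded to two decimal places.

Sofia reaches Arbor along 2 paths.
Via Everline: 25% × 75% = 18.75%.
Direct stake: 10% = 10%.
Total: 18.75% + 10% = 28.75%.

28.75%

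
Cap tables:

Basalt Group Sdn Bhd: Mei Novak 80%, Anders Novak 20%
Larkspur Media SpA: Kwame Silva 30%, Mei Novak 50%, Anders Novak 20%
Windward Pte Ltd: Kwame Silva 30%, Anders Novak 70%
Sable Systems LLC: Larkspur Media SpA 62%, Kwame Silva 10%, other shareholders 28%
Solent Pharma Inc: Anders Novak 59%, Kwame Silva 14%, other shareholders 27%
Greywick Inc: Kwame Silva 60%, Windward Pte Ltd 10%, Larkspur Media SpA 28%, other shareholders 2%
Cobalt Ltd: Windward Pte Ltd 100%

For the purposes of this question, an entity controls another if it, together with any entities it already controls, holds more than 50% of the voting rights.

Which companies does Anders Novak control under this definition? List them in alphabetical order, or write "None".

Anders holds 70% of Windward, so Anders controls Windward.
Anders holds 59% of Solent, so Anders controls Solent.
Windward holds 100% of Cobalt, so Anders controls Cobalt.
No other company's threshold is met.

Cobalt Ltd, Solent Pharma Inc, Windward Pte Ltd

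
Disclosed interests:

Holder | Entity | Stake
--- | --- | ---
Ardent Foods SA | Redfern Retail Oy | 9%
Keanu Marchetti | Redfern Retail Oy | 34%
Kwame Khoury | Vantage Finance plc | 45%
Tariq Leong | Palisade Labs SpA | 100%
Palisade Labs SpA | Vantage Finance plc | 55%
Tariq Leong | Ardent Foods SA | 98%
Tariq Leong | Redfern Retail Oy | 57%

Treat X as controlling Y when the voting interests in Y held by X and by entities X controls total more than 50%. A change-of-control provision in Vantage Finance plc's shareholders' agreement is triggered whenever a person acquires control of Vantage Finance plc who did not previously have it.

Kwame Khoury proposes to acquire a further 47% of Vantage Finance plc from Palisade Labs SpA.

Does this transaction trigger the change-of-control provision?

Yes

The purchase adds only to Kwame's holdings (Palisade's stake shrinks), so Kwame is the only person who could newly come to control Vantage.
Kwame's largest direct stake is 45% in Vantage, which does not meet the threshold, so Kwame controls no company.
In Vantage, Kwame's side holds only 45%, not > 50%.
So before the transaction, Kwame does not control Vantage.
After the purchase, Kwame's direct stake in Vantage rises to 45% + 47% = 92%, and Palisade's stake falls to 8%.
Kwame holds 92% of Vantage, so Kwame controls Vantage.
Kwame did not control Vantage before and does after, so the clause is triggered.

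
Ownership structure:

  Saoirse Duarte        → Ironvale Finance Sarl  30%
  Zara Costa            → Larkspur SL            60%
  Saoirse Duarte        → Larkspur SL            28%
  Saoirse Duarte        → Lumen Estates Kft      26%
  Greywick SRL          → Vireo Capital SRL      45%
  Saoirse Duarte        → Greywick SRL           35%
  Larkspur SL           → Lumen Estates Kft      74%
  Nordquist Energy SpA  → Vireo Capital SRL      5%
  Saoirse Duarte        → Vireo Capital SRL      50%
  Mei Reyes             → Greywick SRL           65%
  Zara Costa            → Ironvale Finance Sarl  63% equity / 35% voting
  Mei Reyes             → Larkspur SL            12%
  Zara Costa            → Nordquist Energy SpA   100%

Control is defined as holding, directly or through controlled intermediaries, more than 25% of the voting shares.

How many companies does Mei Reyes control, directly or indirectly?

2

Mei holds 65% of Greywick, so Mei controls Greywick.
Greywick holds 45% of Vireo, so Mei controls Vireo.
No other company's threshold is met.
Mei controls 2 companies.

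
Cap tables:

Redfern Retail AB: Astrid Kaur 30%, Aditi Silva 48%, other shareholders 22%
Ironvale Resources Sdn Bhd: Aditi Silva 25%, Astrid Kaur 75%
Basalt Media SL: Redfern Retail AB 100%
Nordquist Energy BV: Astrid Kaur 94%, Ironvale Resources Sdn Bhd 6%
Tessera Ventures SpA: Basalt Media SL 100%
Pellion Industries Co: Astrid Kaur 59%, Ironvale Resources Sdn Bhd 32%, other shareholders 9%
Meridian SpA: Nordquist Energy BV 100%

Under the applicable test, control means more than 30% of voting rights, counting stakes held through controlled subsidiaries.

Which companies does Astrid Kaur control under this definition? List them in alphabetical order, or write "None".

Astrid holds 75% of Ironvale, so Astrid controls Ironvale.
Astrid and Ironvale together hold 94% + 6% = 100% of Nordquist, so Astrid controls Nordquist.
Astrid and Ironvale together hold 59% + 32% = 91% of Pellion, so Astrid controls Pellion.
Nordquist holds 100% of Meridian, so Astrid controls Meridian.
No other company's threshold is met.

Ironvale Resources Sdn Bhd, Meridian SpA, Nordquist Energy BV, Pellion Industries Co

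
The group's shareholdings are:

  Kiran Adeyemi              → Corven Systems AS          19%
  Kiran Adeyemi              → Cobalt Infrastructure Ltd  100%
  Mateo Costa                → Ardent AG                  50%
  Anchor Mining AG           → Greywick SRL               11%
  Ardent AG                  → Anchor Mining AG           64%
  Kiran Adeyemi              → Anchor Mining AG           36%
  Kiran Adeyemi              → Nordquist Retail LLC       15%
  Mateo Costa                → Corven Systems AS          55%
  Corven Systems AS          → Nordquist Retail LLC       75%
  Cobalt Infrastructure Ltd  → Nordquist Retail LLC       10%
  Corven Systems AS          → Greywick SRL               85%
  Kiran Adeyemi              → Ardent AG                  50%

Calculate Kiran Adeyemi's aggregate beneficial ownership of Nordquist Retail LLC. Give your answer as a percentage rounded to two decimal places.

Kiran reaches Nordquist along 3 paths.
Direct stake: 15% = 15%.
Via Corven: 19% × 75% = 14.25%.
Via Cobalt: 100% × 10% = 10%.
Total: 15% + 14.25% + 10% = 39.25%.

39.25%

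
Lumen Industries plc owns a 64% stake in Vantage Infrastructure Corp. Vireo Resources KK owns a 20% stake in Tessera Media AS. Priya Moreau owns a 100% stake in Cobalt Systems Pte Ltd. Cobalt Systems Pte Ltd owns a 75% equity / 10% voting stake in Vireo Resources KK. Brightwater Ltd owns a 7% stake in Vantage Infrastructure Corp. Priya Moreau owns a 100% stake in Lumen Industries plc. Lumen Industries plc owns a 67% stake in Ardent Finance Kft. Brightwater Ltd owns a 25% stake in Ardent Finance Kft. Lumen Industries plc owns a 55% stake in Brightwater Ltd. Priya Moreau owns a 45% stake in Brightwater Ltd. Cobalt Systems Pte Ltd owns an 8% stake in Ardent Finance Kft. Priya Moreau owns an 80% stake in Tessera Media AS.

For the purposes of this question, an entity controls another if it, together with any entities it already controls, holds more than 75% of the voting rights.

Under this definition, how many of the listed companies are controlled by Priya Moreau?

Priya holds 100% of Lumen, so Priya controls Lumen.
Priya holds 100% of Cobalt, so Priya controls Cobalt.
Lumen and Priya together hold 55% + 45% = 100% of Brightwater, so Priya controls Brightwater.
Cobalt and Brightwater and Lumen together hold 8% + 25% + 67% = 100% of Ardent, so Priya controls Ardent.
Priya holds 80% of Tessera, so Priya controls Tessera.
No other company's threshold is met.
Priya controls 5 companies.

5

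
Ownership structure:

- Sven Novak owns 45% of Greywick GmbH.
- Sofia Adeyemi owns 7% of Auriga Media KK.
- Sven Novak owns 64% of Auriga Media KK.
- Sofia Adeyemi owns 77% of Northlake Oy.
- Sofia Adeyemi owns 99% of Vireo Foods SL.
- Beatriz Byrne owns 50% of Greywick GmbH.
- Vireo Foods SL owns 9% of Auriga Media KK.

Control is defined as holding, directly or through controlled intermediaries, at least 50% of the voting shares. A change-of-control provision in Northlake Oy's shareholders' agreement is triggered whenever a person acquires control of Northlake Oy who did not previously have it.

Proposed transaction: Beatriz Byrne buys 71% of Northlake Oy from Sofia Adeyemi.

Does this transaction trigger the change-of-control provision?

Yes

The purchase adds only to Beatriz's holdings (Sofia's stake shrinks), so Beatriz is the only person who could newly come to control Northlake.
Beatriz holds 50% of Greywick, so Beatriz controls Greywick.
Neither Beatriz nor any entity Beatriz controls holds any voting interest in Northlake.
So before the transaction, Beatriz does not control Northlake.
After the purchase, Beatriz holds 71% of Northlake directly, and Sofia's stake falls to 6%.
Beatriz holds 71% of Northlake, so Beatriz controls Northlake.
Beatriz did not control Northlake before and does after, so the clause is triggered.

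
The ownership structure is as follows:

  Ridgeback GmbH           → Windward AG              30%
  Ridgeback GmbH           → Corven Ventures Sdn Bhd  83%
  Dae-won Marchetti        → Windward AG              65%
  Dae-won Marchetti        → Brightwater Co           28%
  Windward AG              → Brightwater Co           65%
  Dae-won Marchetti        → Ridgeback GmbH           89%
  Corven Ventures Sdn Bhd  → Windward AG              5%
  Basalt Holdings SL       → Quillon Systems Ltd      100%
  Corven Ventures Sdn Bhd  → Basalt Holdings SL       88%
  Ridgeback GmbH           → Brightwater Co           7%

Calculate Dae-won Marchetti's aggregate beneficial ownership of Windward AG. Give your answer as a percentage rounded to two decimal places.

95.39%

Dae-won reaches Windward along 3 paths.
Via Ridgeback: 89% × 30% = 26.7%.
Direct stake: 65% = 65%.
Via Ridgeback → Corven: 89% × 83% × 5% = 3.6935%.
Total: 26.7% + 65% + 3.6935% = 95.3935%.
Rounded: 95.39%.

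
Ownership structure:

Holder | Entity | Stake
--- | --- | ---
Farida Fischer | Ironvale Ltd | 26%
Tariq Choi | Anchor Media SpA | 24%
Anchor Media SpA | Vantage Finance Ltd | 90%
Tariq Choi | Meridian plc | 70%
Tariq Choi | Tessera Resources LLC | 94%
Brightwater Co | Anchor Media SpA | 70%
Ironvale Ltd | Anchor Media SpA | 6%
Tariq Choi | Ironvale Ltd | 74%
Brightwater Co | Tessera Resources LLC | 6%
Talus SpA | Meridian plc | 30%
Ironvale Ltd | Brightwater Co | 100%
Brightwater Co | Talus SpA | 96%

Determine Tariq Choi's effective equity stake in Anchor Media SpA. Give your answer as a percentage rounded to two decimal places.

Tariq reaches Anchor along 3 paths.
Direct stake: 24% = 24%.
Via Ironvale → Brightwater: 74% × 100% × 70% = 51.8%.
Via Ironvale: 74% × 6% = 4.44%.
Total: 24% + 51.8% + 4.44% = 80.24%.

80.24%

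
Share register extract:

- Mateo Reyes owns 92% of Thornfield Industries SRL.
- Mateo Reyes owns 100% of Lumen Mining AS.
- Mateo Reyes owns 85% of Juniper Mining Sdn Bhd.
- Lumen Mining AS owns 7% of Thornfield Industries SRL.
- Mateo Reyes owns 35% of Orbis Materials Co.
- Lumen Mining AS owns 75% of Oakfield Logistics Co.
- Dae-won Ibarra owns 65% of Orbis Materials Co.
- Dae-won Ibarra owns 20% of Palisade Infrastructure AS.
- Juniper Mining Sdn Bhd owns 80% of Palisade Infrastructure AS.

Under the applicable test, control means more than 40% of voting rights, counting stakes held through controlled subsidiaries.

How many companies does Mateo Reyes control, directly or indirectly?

Mateo holds 100% of Lumen, so Mateo controls Lumen.
Mateo holds 85% of Juniper, so Mateo controls Juniper.
Mateo and Lumen together hold 92% + 7% = 99% of Thornfield, so Mateo controls Thornfield.
Lumen holds 75% of Oakfield, so Mateo controls Oakfield.
Juniper holds 80% of Palisade, so Mateo controls Palisade.
No other company's threshold is met.
Mateo controls 5 companies.

5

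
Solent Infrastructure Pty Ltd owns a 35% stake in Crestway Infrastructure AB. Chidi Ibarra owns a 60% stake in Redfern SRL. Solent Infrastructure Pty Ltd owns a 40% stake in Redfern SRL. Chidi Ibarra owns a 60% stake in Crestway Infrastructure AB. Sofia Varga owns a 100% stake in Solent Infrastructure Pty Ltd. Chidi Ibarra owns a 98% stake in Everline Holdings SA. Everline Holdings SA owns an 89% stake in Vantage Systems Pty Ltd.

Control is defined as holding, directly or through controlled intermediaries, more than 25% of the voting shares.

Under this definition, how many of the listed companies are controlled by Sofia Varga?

3

Sofia holds 100% of Solent, so Sofia controls Solent.
Solent holds 40% of Redfern, so Sofia controls Redfern.
Solent holds 35% of Crestway, so Sofia controls Crestway.
No other company's threshold is met.
Sofia controls 3 companies.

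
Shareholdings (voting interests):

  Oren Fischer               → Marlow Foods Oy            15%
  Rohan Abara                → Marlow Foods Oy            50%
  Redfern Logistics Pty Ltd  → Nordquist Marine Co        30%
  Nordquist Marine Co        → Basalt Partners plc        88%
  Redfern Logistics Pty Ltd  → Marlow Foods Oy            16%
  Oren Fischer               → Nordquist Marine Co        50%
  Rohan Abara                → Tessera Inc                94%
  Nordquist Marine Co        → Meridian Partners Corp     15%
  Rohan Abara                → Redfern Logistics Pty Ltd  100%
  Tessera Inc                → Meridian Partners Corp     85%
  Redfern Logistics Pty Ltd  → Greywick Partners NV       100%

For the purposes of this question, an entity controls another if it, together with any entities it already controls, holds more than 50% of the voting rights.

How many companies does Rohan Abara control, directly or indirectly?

Rohan holds 94% of Tessera, so Rohan controls Tessera.
Rohan holds 100% of Redfern, so Rohan controls Redfern.
Rohan and Redfern together hold 50% + 16% = 66% of Marlow, so Rohan controls Marlow.
Tessera holds 85% of Meridian, so Rohan controls Meridian.
Redfern holds 100% of Greywick, so Rohan controls Greywick.
No other company's threshold is met.
Rohan controls 5 companies.

5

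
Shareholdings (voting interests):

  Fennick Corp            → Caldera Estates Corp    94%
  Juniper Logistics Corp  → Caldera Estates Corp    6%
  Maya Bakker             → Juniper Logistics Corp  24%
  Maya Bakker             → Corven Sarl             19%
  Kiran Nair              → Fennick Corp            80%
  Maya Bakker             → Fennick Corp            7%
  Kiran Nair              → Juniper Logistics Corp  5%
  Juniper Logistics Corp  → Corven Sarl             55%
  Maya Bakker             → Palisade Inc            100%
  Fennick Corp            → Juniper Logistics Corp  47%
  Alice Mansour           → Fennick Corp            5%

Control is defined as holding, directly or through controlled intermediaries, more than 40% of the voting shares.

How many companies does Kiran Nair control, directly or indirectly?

4

Kiran holds 80% of Fennick, so Kiran controls Fennick.
Fennick and Kiran together hold 47% + 5% = 52% of Juniper, so Kiran controls Juniper.
Juniper holds 55% of Corven, so Kiran controls Corven.
Fennick and Juniper together hold 94% + 6% = 100% of Caldera, so Kiran controls Caldera.
No other company's threshold is met.
Kiran controls 4 companies.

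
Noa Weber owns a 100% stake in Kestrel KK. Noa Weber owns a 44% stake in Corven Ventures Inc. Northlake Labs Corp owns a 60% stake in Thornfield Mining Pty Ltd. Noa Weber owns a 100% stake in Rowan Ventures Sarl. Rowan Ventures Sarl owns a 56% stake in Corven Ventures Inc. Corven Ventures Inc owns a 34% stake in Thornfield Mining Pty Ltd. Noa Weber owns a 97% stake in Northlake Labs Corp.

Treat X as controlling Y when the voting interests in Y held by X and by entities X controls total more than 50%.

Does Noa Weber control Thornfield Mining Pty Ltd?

Noa holds 100% of Rowan, so Noa controls Rowan.
Noa and Rowan together hold 44% + 56% = 100% of Corven, so Noa controls Corven.
Noa holds 97% of Northlake, so Noa controls Northlake.
Northlake and Corven together hold 60% + 34% = 94% of Thornfield, so Noa controls Thornfield.

Yes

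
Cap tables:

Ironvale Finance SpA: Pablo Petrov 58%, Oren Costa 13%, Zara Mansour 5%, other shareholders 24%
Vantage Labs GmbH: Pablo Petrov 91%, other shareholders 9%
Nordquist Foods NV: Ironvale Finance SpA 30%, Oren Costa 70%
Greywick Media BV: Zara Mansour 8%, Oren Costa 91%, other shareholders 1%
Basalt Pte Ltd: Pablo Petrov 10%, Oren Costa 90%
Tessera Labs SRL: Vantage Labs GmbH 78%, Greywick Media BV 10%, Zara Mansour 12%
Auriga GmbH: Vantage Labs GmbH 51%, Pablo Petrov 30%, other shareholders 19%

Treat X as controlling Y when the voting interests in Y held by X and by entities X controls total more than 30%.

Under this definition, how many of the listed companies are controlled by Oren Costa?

Oren holds 70% of Nordquist, so Oren controls Nordquist.
Oren holds 91% of Greywick, so Oren controls Greywick.
Oren holds 90% of Basalt, so Oren controls Basalt.
No other company's threshold is met.
Oren controls 3 companies.

3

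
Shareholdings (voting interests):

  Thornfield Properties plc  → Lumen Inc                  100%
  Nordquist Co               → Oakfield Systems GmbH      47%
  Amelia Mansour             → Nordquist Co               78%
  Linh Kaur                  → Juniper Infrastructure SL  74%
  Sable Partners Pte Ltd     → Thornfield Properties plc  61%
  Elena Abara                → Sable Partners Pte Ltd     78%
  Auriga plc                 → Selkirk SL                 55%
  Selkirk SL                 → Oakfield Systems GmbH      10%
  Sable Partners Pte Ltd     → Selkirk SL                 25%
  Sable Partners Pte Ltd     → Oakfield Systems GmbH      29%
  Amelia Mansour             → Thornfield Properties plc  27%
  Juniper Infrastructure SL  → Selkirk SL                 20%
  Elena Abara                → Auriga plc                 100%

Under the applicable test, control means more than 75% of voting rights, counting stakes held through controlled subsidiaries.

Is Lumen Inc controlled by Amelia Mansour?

No

Amelia holds 78% of Nordquist, so Amelia controls Nordquist.
Neither Amelia nor any entity Amelia controls holds any voting interest in Lumen.
So Amelia does not control Lumen.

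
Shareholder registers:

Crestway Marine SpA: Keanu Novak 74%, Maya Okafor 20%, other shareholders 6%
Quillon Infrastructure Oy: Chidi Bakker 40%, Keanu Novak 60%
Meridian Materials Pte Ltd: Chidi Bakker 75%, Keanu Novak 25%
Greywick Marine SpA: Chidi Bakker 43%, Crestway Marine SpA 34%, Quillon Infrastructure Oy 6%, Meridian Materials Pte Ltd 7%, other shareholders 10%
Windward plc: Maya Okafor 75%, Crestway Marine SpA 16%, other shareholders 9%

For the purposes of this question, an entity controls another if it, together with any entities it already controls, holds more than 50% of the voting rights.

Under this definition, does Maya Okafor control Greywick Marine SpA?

Maya holds 75% of Windward, so Maya controls Windward.
Neither Maya nor any entity Maya controls holds any voting interest in Greywick.
So Maya does not control Greywick.

No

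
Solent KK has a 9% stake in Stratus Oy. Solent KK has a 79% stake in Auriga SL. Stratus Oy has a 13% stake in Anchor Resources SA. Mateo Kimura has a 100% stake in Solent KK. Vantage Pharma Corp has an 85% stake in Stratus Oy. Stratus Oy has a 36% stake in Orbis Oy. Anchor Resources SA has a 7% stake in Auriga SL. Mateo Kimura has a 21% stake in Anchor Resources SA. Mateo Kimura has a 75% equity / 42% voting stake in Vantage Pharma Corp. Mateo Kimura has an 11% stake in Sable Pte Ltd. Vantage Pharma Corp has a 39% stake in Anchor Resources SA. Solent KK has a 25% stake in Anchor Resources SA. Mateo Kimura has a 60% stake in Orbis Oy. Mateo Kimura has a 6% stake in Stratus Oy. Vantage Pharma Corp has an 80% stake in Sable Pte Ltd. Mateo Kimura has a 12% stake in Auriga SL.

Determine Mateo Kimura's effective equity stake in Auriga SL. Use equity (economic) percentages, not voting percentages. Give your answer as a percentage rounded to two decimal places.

Mateo reaches Auriga along 8 paths.
Via Solent: 100% × 79% = 79%.
Direct stake: 12% = 12%.
Via Anchor: 21% × 7% = 1.47%.
Via Vantage → Anchor: 75% × 39% × 7% = 2.0475%.
Via Solent → Anchor: 100% × 25% × 7% = 1.75%.
Via Stratus → Anchor: 6% × 13% × 7% = 0.0546%.
Via Vantage → Stratus → Anchor: 75% × 85% × 13% × 7% = 0.580125%.
Via Solent → Stratus → Anchor: 100% × 9% × 13% × 7% = 0.0819%.
Total: 79% + 12% + 1.47% + 2.0475% + 1.75% + 0.0546% + 0.580125% + 0.0819% = 96.984125%.
Rounded: 96.98%.

96.98%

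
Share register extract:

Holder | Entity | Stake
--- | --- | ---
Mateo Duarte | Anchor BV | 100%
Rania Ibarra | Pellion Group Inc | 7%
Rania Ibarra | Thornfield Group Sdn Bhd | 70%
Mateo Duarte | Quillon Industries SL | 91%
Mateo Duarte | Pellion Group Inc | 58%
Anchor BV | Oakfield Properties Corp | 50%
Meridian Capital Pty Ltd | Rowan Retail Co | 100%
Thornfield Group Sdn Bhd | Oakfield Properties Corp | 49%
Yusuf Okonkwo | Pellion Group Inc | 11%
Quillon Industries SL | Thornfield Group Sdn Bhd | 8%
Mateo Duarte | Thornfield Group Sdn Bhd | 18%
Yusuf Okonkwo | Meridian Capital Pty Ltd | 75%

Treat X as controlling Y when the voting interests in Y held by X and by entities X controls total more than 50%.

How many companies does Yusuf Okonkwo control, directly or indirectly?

2

Yusuf holds 75% of Meridian, so Yusuf controls Meridian.
Meridian holds 100% of Rowan, so Yusuf controls Rowan.
No other company's threshold is met.
Yusuf controls 2 companies.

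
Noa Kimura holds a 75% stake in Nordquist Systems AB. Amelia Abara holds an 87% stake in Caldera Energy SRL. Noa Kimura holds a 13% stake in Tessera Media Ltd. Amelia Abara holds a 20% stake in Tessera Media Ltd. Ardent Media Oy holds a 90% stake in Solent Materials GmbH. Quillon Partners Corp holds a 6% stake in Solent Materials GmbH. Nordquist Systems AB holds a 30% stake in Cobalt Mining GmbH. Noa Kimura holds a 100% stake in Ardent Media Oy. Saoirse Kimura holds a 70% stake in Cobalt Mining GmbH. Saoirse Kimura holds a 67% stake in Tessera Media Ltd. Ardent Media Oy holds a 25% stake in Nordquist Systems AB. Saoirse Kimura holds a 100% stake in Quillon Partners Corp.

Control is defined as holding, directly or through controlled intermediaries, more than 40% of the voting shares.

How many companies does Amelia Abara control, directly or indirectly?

Amelia holds 87% of Caldera, so Amelia controls Caldera.
No other company's threshold is met.
Amelia controls 1 company.

1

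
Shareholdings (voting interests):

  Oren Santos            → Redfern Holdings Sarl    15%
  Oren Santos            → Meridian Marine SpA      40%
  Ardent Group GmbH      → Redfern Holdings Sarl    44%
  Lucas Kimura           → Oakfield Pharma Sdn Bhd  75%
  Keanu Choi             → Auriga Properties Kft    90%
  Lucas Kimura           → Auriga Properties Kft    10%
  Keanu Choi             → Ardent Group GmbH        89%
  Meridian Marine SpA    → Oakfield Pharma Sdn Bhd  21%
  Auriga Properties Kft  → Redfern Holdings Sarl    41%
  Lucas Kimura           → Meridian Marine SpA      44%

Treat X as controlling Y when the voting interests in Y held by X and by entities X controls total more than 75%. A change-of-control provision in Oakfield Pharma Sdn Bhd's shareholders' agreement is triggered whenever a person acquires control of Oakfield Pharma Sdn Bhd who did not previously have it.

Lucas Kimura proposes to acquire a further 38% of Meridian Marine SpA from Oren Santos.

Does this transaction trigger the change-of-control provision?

Yes

The purchase adds only to Lucas's holdings (Oren's stake shrinks), so Lucas is the only person who could newly come to control Oakfield.
Lucas's largest direct stake is 75% in Oakfield, which does not meet the threshold, so Lucas controls no company.
In Oakfield, Lucas's side holds only 75%, not > 75%.
So before the transaction, Lucas does not control Oakfield.
After the purchase, Lucas's direct stake in Meridian rises to 44% + 38% = 82%, and Oren's stake falls to 2%.
Lucas holds 82% of Meridian, so Lucas controls Meridian.
Lucas and Meridian together hold 75% + 21% = 96% of Oakfield, so Lucas controls Oakfield.
Lucas did not control Oakfield before and does after, so the clause is triggered.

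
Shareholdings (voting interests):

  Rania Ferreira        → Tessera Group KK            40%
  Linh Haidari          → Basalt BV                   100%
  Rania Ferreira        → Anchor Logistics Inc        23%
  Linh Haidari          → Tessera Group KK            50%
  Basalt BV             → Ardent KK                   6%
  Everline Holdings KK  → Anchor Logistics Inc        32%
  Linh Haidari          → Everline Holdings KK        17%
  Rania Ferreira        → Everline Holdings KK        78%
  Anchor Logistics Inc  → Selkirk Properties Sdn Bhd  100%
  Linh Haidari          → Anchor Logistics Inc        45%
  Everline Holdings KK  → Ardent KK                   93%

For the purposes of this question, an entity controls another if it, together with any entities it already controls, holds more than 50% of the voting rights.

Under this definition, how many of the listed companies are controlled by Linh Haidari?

1

Linh holds 100% of Basalt, so Linh controls Basalt.
No other company's threshold is met.
Linh controls 1 company.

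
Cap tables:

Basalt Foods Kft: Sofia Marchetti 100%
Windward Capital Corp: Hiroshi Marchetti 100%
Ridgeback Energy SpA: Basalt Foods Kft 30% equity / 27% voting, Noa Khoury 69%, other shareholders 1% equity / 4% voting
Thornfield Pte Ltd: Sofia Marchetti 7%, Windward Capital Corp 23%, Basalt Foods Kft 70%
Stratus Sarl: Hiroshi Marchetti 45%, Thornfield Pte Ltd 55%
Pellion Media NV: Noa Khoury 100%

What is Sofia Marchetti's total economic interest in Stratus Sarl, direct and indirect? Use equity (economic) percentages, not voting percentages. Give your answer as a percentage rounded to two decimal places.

42.35%

Sofia reaches Stratus along 2 paths.
Via Thornfield: 7% × 55% = 3.85%.
Via Basalt → Thornfield: 100% × 70% × 55% = 38.5%.
Total: 3.85% + 38.5% = 42.35%.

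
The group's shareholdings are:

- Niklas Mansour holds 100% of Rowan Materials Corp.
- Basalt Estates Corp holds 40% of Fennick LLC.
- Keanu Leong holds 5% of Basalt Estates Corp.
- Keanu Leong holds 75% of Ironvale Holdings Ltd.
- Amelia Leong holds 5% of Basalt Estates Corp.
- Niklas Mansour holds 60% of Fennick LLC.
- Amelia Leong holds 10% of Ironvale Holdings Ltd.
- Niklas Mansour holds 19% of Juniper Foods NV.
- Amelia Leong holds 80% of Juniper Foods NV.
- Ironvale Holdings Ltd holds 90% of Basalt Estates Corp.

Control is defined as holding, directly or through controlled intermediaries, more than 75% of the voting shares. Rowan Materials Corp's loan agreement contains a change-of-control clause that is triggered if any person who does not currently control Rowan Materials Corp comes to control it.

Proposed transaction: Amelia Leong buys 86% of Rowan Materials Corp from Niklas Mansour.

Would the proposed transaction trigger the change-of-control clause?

The purchase adds only to Amelia's holdings (Niklas's stake shrinks), so Amelia is the only person who could newly come to control Rowan.
Amelia holds 80% of Juniper, so Amelia controls Juniper.
Neither Amelia nor any entity Amelia controls holds any voting interest in Rowan.
So before the transaction, Amelia does not control Rowan.
After the purchase, Amelia holds 86% of Rowan directly, and Niklas's stake falls to 14%.
Amelia holds 86% of Rowan, so Amelia controls Rowan.
Amelia did not control Rowan before and does after, so the clause is triggered.

Yes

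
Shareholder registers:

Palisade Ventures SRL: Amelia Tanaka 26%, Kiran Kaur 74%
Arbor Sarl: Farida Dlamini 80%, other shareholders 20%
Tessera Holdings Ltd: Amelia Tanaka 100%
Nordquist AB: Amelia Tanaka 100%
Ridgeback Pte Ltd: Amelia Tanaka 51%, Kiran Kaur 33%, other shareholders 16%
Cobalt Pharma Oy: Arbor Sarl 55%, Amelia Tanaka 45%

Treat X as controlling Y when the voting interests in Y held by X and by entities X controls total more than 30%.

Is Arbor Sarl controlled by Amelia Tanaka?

Amelia holds 100% of Tessera, so Amelia controls Tessera.
Amelia holds 100% of Nordquist, so Amelia controls Nordquist.
Amelia holds 51% of Ridgeback, so Amelia controls Ridgeback.
Amelia holds 45% of Cobalt, so Amelia controls Cobalt.
Neither Amelia nor any entity Amelia controls holds any voting interest in Arbor.
So Amelia does not control Arbor.

No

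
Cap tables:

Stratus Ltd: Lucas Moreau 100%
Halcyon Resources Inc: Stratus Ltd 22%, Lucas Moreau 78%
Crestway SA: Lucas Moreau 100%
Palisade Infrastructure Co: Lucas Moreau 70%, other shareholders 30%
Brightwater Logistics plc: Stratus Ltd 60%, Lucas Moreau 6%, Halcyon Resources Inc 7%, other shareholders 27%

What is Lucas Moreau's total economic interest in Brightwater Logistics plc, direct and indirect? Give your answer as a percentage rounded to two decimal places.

73.00%

Lucas reaches Brightwater along 4 paths.
Via Stratus: 100% × 60% = 60%.
Direct stake: 6% = 6%.
Via Stratus → Halcyon: 100% × 22% × 7% = 1.54%.
Via Halcyon: 78% × 7% = 5.46%.
Total: 60% + 6% + 1.54% + 5.46% = 73%.
Rounded: 73.00%.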